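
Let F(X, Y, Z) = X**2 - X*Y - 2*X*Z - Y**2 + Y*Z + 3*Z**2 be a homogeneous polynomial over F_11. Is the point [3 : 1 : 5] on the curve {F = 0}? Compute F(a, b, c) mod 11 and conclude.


F(3,1,5) ≡ 0 (mod 11); P is on the curve.

Evaluate F(3, 1, 5) term-by-term (mod 11).
  X**2 ↦ 1·9·1·1 = 9
  -X*Y ↦ -1·3·1·1 = -3
  -2*X*Z ↦ -2·3·1·5 = -30
  -Y**2 ↦ -1·1·1·1 = -1
  Y*Z ↦ 1·1·1·5 = 5
  3*Z**2 ↦ 3·1·1·25 = 75
Sum: F(3, 1, 5) = (9) + (-3) + (-30) + (-1) + (5) + (75) = 55.
Reducing mod 11: 55 ≡ 0 (mod 11).
Since F(a, b, c) ≡ 0 (mod 11), P lies on the curve.


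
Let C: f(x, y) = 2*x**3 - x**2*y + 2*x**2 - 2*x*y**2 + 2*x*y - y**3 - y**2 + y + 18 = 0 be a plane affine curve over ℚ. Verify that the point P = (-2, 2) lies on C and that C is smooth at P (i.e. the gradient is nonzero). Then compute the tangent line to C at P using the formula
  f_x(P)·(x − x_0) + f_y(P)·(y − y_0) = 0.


Tangent line at P: 20*x - 7*y + 54 = 0.

Step 1: f(-2, 2) = 0, so P lies on C.
Step 2: partial derivatives
  f_x(x, y) = 6*x**2 - 2*x*y + 4*x - 2*y**2 + 2*y, f_y(x, y) = -x**2 - 4*x*y + 2*x - 3*y**2 - 2*y + 1.
  f_x(P) = 20, f_y(P) = -7 (gradient nonzero, so P is smooth).
Step 3: tangent line at P: 20·(x − -2) + -7·(y − 2) = 0.
Expanding: 20*x - 7*y + 54 = 0.


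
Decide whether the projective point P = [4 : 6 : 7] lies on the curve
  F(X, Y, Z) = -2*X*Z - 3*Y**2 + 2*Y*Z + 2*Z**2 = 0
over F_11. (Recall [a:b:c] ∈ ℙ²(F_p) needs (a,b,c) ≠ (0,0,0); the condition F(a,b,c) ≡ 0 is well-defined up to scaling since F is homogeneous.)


F(4,6,7) ≡ 7 (mod 11); P is NOT on the curve.

Evaluate F(4, 6, 7) term-by-term (mod 11).
  -2*X*Z ↦ -2·4·1·7 = -56
  -3*Y**2 ↦ -3·1·36·1 = -108
  2*Y*Z ↦ 2·1·6·7 = 84
  2*Z**2 ↦ 2·1·1·49 = 98
Sum: F(4, 6, 7) = (-56) + (-108) + (84) + (98) = 18.
Reducing mod 11: 18 ≡ 7 (mod 11).
Since F(a, b, c) ≡ 7 ≠ 0 (mod 11), P does NOT lie on the curve.


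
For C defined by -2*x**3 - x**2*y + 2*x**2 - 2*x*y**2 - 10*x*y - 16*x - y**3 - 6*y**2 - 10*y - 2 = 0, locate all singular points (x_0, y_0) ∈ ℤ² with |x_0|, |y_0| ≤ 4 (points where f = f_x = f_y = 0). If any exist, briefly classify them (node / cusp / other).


Singular points: {(1, -3)}; classification: node.

Compute partial derivatives:
  f_x = -6*x**2 - 2*x*y + 4*x - 2*y**2 - 10*y - 16.
  f_y = -x**2 - 4*x*y - 10*x - 3*y**2 - 12*y - 10.
Scan x_0 ∈ {−4, ..., 4}. For each x_0, f_y(x_0, y) is a polynomial in y; find its integer roots y ∈ {−4, ..., 4}, then test f_x and f at those candidates.
  x = -4: f_y(-4, y) = -3*y**2 + 4*y + 14; no integer root y with |y| ≤ 4.
  x = -3: f_y(-3, y) = 11 - 3*y**2; no integer root y with |y| ≤ 4.
  x = -2: f_y(-2, y) = -3*y**2 - 4*y + 6; no integer root y with |y| ≤ 4.
  x = -1: f_y(-1, y) = -3*y**2 - 8*y - 1; no integer root y with |y| ≤ 4.
  x = 0: f_y(0, y) = -3*y**2 - 12*y - 10; no integer root y with |y| ≤ 4.
  x = 1: f_y(1, y) = -3*y**2 - 16*y - 21; vanishes at y ∈ {-3}. (1, -3): f_x = 0, f = 0 — SINGULAR.
  x = 2: f_y(2, y) = -3*y**2 - 20*y - 34; no integer root y with |y| ≤ 4.
  x = 3: f_y(3, y) = -3*y**2 - 24*y - 49; no integer root y with |y| ≤ 4.
  x = 4: f_y(4, y) = -3*y**2 - 28*y - 66; no integer root y with |y| ≤ 4.
Only singular point on the grid: (1, -3).
Classify: substitute x = 1 + u, y = -3 + v and expand: f = -2*u**3 - u**2*v - u**2 - 2*u*v**2 - v**3 + v**2.
No constant or linear terms (consistent with a singular point). Quadratic part: -u**2 + v**2. Cubic part: -2*u**3 - u**2*v - 2*u*v**2 - v**3.
The quadratic part v**2 - u**2 = (v − u)(v + u) splits into two distinct linear factors, so there are two distinct tangent lines y − -3 = ±(x − 1) — this is a node (ordinary double point).
Classification: node.


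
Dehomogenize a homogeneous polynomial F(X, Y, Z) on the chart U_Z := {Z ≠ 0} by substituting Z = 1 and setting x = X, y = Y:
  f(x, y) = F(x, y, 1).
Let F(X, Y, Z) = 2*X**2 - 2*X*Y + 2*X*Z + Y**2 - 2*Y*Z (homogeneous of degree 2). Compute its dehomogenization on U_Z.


f(x, y) = 2*x**2 - 2*x*y + 2*x + y**2 - 2*y

On U_Z we set Z = 1. Each monomial c·X^i·Y^j·Z^k in F becomes c·x^i·y^j·1^k = c·x^i·y^j.
Substituting Z = 1: F(X, Y, 1) = 2*x**2 - 2*x*y + 2*x + y**2 - 2*y.
Note: deg(f) ≤ deg(F) = 2; strict inequality happens when F is divisible by Z (lost terms).


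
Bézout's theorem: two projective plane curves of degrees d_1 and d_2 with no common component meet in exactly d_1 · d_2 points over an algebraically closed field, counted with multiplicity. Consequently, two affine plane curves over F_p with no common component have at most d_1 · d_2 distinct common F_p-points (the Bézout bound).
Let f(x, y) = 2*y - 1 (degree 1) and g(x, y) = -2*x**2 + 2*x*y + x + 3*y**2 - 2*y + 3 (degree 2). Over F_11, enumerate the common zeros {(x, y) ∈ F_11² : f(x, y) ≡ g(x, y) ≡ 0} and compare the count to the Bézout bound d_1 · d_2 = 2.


Common zeros: {(0, 6), (1, 6)}; count = 2; Bézout bound = 2.

deg(f) = 1, deg(g) = 2, so Bézout bound = 2.
Scan x ∈ F_11. For each x, list the y ∈ F_11 with f(x, y) ≡ 0 and those with g(x, y) ≡ 0 (mod 11); the common zeros in that column are the intersection.
  x = 0: f ≡ 0 at y ∈ {6}; g ≡ 0 at y ∈ {2, 6}; common: {6}.
  x = 1: f ≡ 0 at y ∈ {6}; g ≡ 0 at y ∈ {5, 6}; common: {6}.
  x = 2: f ≡ 0 at y ∈ {6}; g ≡ 0 at y ∈ ∅; common: ∅.
  x = 3: f ≡ 0 at y ∈ {6}; g ≡ 0 at y ∈ ∅; common: ∅.
  x = 4: f ≡ 0 at y ∈ {6}; g ≡ 0 at y ∈ ∅; common: ∅.
  x = 5: f ≡ 0 at y ∈ {6}; g ≡ 0 at y ∈ ∅; common: ∅.
  x = 6: f ≡ 0 at y ∈ {6}; g ≡ 0 at y ∈ {7, 8}; common: ∅.
  x = 7: f ≡ 0 at y ∈ {6}; g ≡ 0 at y ∈ {0, 7}; common: ∅.
  x = 8: f ≡ 0 at y ∈ {6}; g ≡ 0 at y ∈ {2, 8}; common: ∅.
  x = 9: f ≡ 0 at y ∈ {6}; g ≡ 0 at y ∈ ∅; common: ∅.
  x = 10: f ≡ 0 at y ∈ {6}; g ≡ 0 at y ∈ {0, 5}; common: ∅.
Collecting: common zeros = {(0, 6), (1, 6)}, so the count is 2.
Comparison with the Bézout bound: 2 ≤ 2 = deg(f)·deg(g), as expected for curves with no common component (the bound is attained).


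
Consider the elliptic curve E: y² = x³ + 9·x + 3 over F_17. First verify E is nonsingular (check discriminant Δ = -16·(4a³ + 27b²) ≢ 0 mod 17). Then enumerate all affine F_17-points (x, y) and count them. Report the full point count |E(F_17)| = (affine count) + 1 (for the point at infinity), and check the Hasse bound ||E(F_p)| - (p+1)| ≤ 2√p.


Affine points = {(1, 8), (1, 9), (4, 1), (4, 16), (6, 1), (6, 16), (7, 1), (7, 16), (8, 3), (8, 14), (14, 0)}; affine count = 11; |E(F_17)| = 12.

Discriminant check: Δ ∝ 4a³ + 27b² = 4·9³ + 27·3² = 4·729 + 27·9 ≡ 14 (mod 17). Nonzero ⇒ E is nonsingular.
For each x ∈ F_17, compute rhs = x³ + 9·x + 3 mod 17, then count y ∈ F_17 with y² ≡ rhs.
  x = 0: rhs = 3, matching y values: none (0 points).
  x = 1: rhs = 13, matching y values: 8, 9 (2 points).
  x = 2: rhs = 12, matching y values: none (0 points).
  x = 3: rhs = 6, matching y values: none (0 points).
  x = 4: rhs = 1, matching y values: 1, 16 (2 points).
  x = 5: rhs = 3, matching y values: none (0 points).
  x = 6: rhs = 1, matching y values: 1, 16 (2 points).
  x = 7: rhs = 1, matching y values: 1, 16 (2 points).
  x = 8: rhs = 9, matching y values: 3, 14 (2 points).
  x = 9: rhs = 14, matching y values: none (0 points).
  x = 10: rhs = 5, matching y values: none (0 points).
  x = 11: rhs = 5, matching y values: none (0 points).
  x = 12: rhs = 3, matching y values: none (0 points).
  x = 13: rhs = 5, matching y values: none (0 points).
  x = 14: rhs = 0, matching y values: 0 (1 points).
  x = 15: rhs = 11, matching y values: none (0 points).
  x = 16: rhs = 10, matching y values: none (0 points).
Total affine count: 11.
Full point count |E(F_17)| = 11 + 1 = 12.
Hasse bound: |12 − (17+1)| = |-6| = 6 ≤ 2√17 ≈ 8.2462 ✓.


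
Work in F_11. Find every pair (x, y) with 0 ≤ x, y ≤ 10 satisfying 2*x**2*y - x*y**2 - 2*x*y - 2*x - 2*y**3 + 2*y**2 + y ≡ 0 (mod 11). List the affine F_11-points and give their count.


Affine F_11-points: {(0, 0), (0, 3), (0, 9), (1, 3), (1, 4), (1, 10), (3, 2), (3, 6), (3, 8), (4, 10), (5, 2), (5, 4), (5, 9), (9, 8)}; count = 14.

For each of the 121 pairs (x, y) ∈ F_11², evaluate f(x, y) mod 11. Record the zeros.
  x = 0: [0↦0, 1↦1, 2↦5, 3↦0, 4↦7, 5↦3, 6↦9, 7↦2, 8↦3, 9↦0, 10↦3]  zeros at y ∈ {0, 3, 9}
  x = 1: [0↦9, 1↦9, 2↦10, 3↦0, 4↦0, 5↦9, 6↦4, 7↦6, 8↦3, 9↦5, 10↦0]  zeros at y ∈ {3, 4, 10}
  x = 2: [0↦7, 1↦10, 2↦1, 3↦1, 4↦9, 5↦2, 6↦1, 7↦5, 8↦2, 9↦2, 10↦4]  zeros at y ∈ ∅
  x = 3: [0↦5, 1↦4, 2↦0, 3↦3, 4↦1, 5↦4, 6↦0, 7↦10, 8↦0, 9↦2, 10↦4]  zeros at y ∈ {2, 6, 8}
  x = 4: [0↦3, 1↦2, 2↦7, 3↦6, 4↦9, 5↦4, 6↦1, 7↦10, 8↦8, 9↦5, 10↦0]  zeros at y ∈ {10}
  x = 5: [0↦1, 1↦4, 2↦0, 3↦10, 4↦0, 5↦2, 6↦4, 7↦5, 8↦4, 9↦0, 10↦3]  zeros at y ∈ {2, 4, 9}
  x = 6: [0↦10, 1↦10, 2↦1, 3↦4, 4↦7, 5↦9, 6↦9, 7↦6, 8↦10, 9↦9, 10↦2]  zeros at y ∈ ∅
  x = 7: [0↦8, 1↦9, 2↦10, 3↦10, 4↦8, 5↦3, 6↦5, 7↦2, 8↦4, 9↦10, 10↦8]  zeros at y ∈ ∅
  x = 8: [0↦6, 1↦1, 2↦5, 3↦6, 4↦3, 5↦6, 6↦3, 7↦4, 8↦8, 9↦3, 10↦10]  zeros at y ∈ ∅
  x = 9: [0↦4, 1↦8, 2↦8, 3↦3, 4↦3, 5↦7, 6↦3, 7↦1, 8↦0, 9↦10, 10↦8]  zeros at y ∈ {8}
  x = 10: [0↦2, 1↦8, 2↦8, 3↦1, 4↦8, 5↦6, 6↦5, 7↦4, 8↦2, 9↦9, 10↦2]  zeros at y ∈ ∅
Collecting zeros: affine points = {(0, 0), (0, 3), (0, 9), (1, 3), (1, 4), (1, 10), (3, 2), (3, 6), (3, 8), (4, 10), (5, 2), (5, 4), (5, 9), (9, 8)}.
Total count |C(F_11)_aff| = 14.


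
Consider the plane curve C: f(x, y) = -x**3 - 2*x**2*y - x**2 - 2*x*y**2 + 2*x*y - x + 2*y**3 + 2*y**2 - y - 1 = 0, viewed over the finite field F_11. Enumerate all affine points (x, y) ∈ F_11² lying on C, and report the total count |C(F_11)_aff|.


Affine F_11-points: {(0, 10), (1, 8), (3, 1), (3, 2), (3, 10), (4, 2), (4, 5), (4, 7), (5, 3), (6, 8), (7, 1), (8, 4), (9, 1), (9, 8), (9, 10), (10, 0), (10, 2), (10, 7)}; count = 18.

For each of the 121 pairs (x, y) ∈ F_11², evaluate f(x, y) mod 11. Record the zeros.
  x = 0: [0↦10, 1↦2, 2↦10, 3↦2, 4↦1, 5↦8, 6↦2, 7↦6, 8↦10, 9↦4, 10↦0]  zeros at y ∈ {10}
  x = 1: [0↦7, 1↦8, 2↦10, 3↦3, 4↦10, 5↦10, 6↦4, 7↦4, 8↦0, 9↦4, 10↦6]  zeros at y ∈ {8}
  x = 2: [0↦7, 1↦2, 2↦5, 3↦6, 4↦6, 5↦6, 6↦7, 7↦10, 8↦5, 9↦4, 10↦8]  zeros at y ∈ ∅
  x = 3: [0↦4, 1↦0, 2↦0, 3↦5, 4↦5, 5↦1, 6↦5, 7↦7, 8↦8, 9↦9, 10↦0]  zeros at y ∈ {1, 2, 10}
  x = 4: [0↦3, 1↦7, 2↦0, 3↦5, 4↦1, 5↦0, 6↦3, 7↦0, 8↦3, 9↦2, 10↦9]  zeros at y ∈ {2, 5, 7}
  x = 5: [0↦9, 1↦6, 2↦10, 3↦0, 4↦10, 5↦8, 6↦6, 7↦5, 8↦6, 9↦10, 10↦7]  zeros at y ∈ {3}
  x = 6: [0↦5, 1↦2, 2↦2, 3↦6, 4↦4, 5↦8, 6↦8, 7↦5, 8↦0, 9↦5, 10↦10]  zeros at y ∈ {8}
  x = 7: [0↦7, 1↦0, 2↦3, 3↦6, 4↦10, 5↦5, 6↦3, 7↦5, 8↦1, 9↦3, 10↦1]  zeros at y ∈ {1}
  x = 8: [0↦9, 1↦5, 2↦7, 3↦5, 4↦0, 5↦4, 6↦7, 7↦10, 8↦3, 9↦9, 10↦7]  zeros at y ∈ {4}
  x = 9: [0↦5, 1↦0, 2↦8, 3↦8, 4↦1, 5↦10, 6↦3, 7↦3, 8↦0, 9↦6, 10↦0]  zeros at y ∈ {1, 8, 10}
  x = 10: [0↦0, 1↦1, 2↦0, 3↦9, 4↦7, 5↦6, 6↦7, 7↦0, 8↦8, 9↦10, 10↦7]  zeros at y ∈ {0, 2, 7}
Collecting zeros: affine points = {(0, 10), (1, 8), (3, 1), (3, 2), (3, 10), (4, 2), (4, 5), (4, 7), (5, 3), (6, 8), (7, 1), (8, 4), (9, 1), (9, 8), (9, 10), (10, 0), (10, 2), (10, 7)}.
Total count |C(F_11)_aff| = 18.


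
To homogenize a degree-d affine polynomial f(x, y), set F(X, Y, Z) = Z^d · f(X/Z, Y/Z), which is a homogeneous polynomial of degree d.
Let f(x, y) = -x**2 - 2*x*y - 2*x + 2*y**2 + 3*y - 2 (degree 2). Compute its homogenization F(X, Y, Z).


F(X, Y, Z) = -X**2 - 2*X*Y - 2*X*Z + 2*Y**2 + 3*Y*Z - 2*Z**2

deg(f) = 2.
Substitute x = X/Z, y = Y/Z into f, then multiply by Z^2.
  monomial -1·x^2·y^0 ↦ -1·X^2·Y^0·Z^0.
  monomial -2·x^1·y^1 ↦ -2·X^1·Y^1·Z^0.
  monomial -2·x^1·y^0 ↦ -2·X^1·Y^0·Z^1.
  monomial 2·x^0·y^2 ↦ 2·X^0·Y^2·Z^0.
  monomial 3·x^0·y^1 ↦ 3·X^0·Y^1·Z^1.
  monomial -2·x^0·y^0 ↦ -2·X^0·Y^0·Z^2.
Collecting: F(X, Y, Z) = -X**2 - 2*X*Y - 2*X*Z + 2*Y**2 + 3*Y*Z - 2*Z**2.


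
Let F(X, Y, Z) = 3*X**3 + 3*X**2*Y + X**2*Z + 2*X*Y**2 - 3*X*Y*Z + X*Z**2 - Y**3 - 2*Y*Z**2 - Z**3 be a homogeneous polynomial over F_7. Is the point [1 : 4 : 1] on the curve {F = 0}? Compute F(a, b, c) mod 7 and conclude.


F(1,4,1) ≡ 6 (mod 7); P is NOT on the curve.

Evaluate F(1, 4, 1) term-by-term (mod 7).
  3*X**3 ↦ 3·1·1·1 = 3
  3*X**2*Y ↦ 3·1·4·1 = 12
  X**2*Z ↦ 1·1·1·1 = 1
  2*X*Y**2 ↦ 2·1·16·1 = 32
  -3*X*Y*Z ↦ -3·1·4·1 = -12
  X*Z**2 ↦ 1·1·1·1 = 1
  -Y**3 ↦ -1·1·64·1 = -64
  -2*Y*Z**2 ↦ -2·1·4·1 = -8
  -Z**3 ↦ -1·1·1·1 = -1
Sum: F(1, 4, 1) = (3) + (12) + (1) + (32) + (-12) + (1) + (-64) + (-8) + (-1) = -36.
Reducing mod 7: -36 ≡ 6 (mod 7).
Since F(a, b, c) ≡ 6 ≠ 0 (mod 7), P does NOT lie on the curve.


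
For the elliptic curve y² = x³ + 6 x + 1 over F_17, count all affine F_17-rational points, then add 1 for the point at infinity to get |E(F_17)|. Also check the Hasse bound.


Affine points = {(0, 1), (0, 16), (1, 5), (1, 12), (2, 2), (2, 15), (4, 2), (4, 15), (6, 7), (6, 10), (8, 0), (9, 6), (9, 11), (11, 2), (11, 15), (12, 4), (12, 13), (13, 7), (13, 10), (15, 7), (15, 10)}; affine count = 21; |E(F_17)| = 22.

Discriminant check: Δ ∝ 4a³ + 27b² = 4·6³ + 27·1² = 4·216 + 27·1 ≡ 7 (mod 17). Nonzero ⇒ E is nonsingular.
For each x ∈ F_17, compute rhs = x³ + 6·x + 1 mod 17, then count y ∈ F_17 with y² ≡ rhs.
  x = 0: rhs = 1, matching y values: 1, 16 (2 points).
  x = 1: rhs = 8, matching y values: 5, 12 (2 points).
  x = 2: rhs = 4, matching y values: 2, 15 (2 points).
  x = 3: rhs = 12, matching y values: none (0 points).
  x = 4: rhs = 4, matching y values: 2, 15 (2 points).
  x = 5: rhs = 3, matching y values: none (0 points).
  x = 6: rhs = 15, matching y values: 7, 10 (2 points).
  x = 7: rhs = 12, matching y values: none (0 points).
  x = 8: rhs = 0, matching y values: 0 (1 points).
  x = 9: rhs = 2, matching y values: 6, 11 (2 points).
  x = 10: rhs = 7, matching y values: none (0 points).
  x = 11: rhs = 4, matching y values: 2, 15 (2 points).
  x = 12: rhs = 16, matching y values: 4, 13 (2 points).
  x = 13: rhs = 15, matching y values: 7, 10 (2 points).
  x = 14: rhs = 7, matching y values: none (0 points).
  x = 15: rhs = 15, matching y values: 7, 10 (2 points).
  x = 16: rhs = 11, matching y values: none (0 points).
Total affine count: 21.
Full point count |E(F_17)| = 21 + 1 = 22.
Hasse bound: |22 − (17+1)| = |4| = 4 ≤ 2√17 ≈ 8.2462 ✓.


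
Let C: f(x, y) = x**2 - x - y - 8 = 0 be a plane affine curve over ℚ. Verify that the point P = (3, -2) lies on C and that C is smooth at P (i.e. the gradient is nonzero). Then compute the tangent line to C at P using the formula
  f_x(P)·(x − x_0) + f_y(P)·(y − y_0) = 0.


Tangent line at P: 5*x - y - 17 = 0.

Step 1: f(3, -2) = 0, so P lies on C.
Step 2: partial derivatives
  f_x(x, y) = 2*x - 1, f_y(x, y) = -1.
  f_x(P) = 5, f_y(P) = -1 (gradient nonzero, so P is smooth).
Step 3: tangent line at P: 5·(x − 3) + -1·(y − -2) = 0.
Expanding: 5*x - y - 17 = 0.


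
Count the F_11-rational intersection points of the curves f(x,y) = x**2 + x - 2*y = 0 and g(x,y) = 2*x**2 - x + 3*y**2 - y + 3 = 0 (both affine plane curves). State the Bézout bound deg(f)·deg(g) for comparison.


Common zeros: {(2, 3)}; count = 1; Bézout bound = 4.

deg(f) = 2, deg(g) = 2, so Bézout bound = 4.
Scan x ∈ F_11. For each x, list the y ∈ F_11 with f(x, y) ≡ 0 and those with g(x, y) ≡ 0 (mod 11); the common zeros in that column are the intersection.
  x = 0: f ≡ 0 at y ∈ {0}; g ≡ 0 at y ∈ {7, 8}; common: ∅.
  x = 1: f ≡ 0 at y ∈ {1}; g ≡ 0 at y ∈ ∅; common: ∅.
  x = 2: f ≡ 0 at y ∈ {3}; g ≡ 0 at y ∈ {1, 3}; common: {3}.
  x = 3: f ≡ 0 at y ∈ {6}; g ≡ 0 at y ∈ {5, 10}; common: ∅.
  x = 4: f ≡ 0 at y ∈ {10}; g ≡ 0 at y ∈ {1, 3}; common: ∅.
  x = 5: f ≡ 0 at y ∈ {4}; g ≡ 0 at y ∈ ∅; common: ∅.
  x = 6: f ≡ 0 at y ∈ {10}; g ≡ 0 at y ∈ {7, 8}; common: ∅.
  x = 7: f ≡ 0 at y ∈ {6}; g ≡ 0 at y ∈ ∅; common: ∅.
  x = 8: f ≡ 0 at y ∈ {3}; g ≡ 0 at y ∈ ∅; common: ∅.
  x = 9: f ≡ 0 at y ∈ {1}; g ≡ 0 at y ∈ ∅; common: ∅.
  x = 10: f ≡ 0 at y ∈ {0}; g ≡ 0 at y ∈ ∅; common: ∅.
Collecting: common zeros = {(2, 3)}, so the count is 1.
Comparison with the Bézout bound: 1 ≤ 4 = deg(f)·deg(g), as expected for curves with no common component (the affine F_11-count falls short of the bound because intersections may lie at infinity, over extension fields, or carry multiplicity).


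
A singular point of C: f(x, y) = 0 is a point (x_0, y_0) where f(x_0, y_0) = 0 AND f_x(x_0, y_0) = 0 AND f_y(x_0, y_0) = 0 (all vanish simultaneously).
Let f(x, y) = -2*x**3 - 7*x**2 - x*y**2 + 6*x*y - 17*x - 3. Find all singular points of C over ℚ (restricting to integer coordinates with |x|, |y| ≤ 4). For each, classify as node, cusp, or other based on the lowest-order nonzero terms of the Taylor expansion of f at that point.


Singular points: {(-1, 3)}; classification: node.

Compute partial derivatives:
  f_x = -6*x**2 - 14*x - y**2 + 6*y - 17.
  f_y = -2*x*y + 6*x.
Scan x_0 ∈ {−4, ..., 4}. For each x_0, f_y(x_0, y) is a polynomial in y; find its integer roots y ∈ {−4, ..., 4}, then test f_x and f at those candidates.
  x = -4: f_y(-4, y) = 8*y - 24; vanishes at y ∈ {3}. (-4, 3): f_x = -48 ≠ 0.
  x = -3: f_y(-3, y) = 6*y - 18; vanishes at y ∈ {3}. (-3, 3): f_x = -20 ≠ 0.
  x = -2: f_y(-2, y) = 4*y - 12; vanishes at y ∈ {3}. (-2, 3): f_x = -4 ≠ 0.
  x = -1: f_y(-1, y) = 2*y - 6; vanishes at y ∈ {3}. (-1, 3): f_x = 0, f = 0 — SINGULAR.
  x = 0: f_y(0, y) = 0; vanishes at y ∈ {-4, -3, -2, -1, 0, 1, 2, 3, 4}. (0, -4): f_x = -57 ≠ 0; (0, -3): f_x = -44 ≠ 0; (0, -2): f_x = -33 ≠ 0; (0, -1): f_x = -24 ≠ 0; (0, 0): f_x = -17 ≠ 0; (0, 1): f_x = -12 ≠ 0; (0, 2): f_x = -9 ≠ 0; (0, 3): f_x = -8 ≠ 0; (0, 4): f_x = -9 ≠ 0.
  x = 1: f_y(1, y) = 6 - 2*y; vanishes at y ∈ {3}. (1, 3): f_x = -28 ≠ 0.
  x = 2: f_y(2, y) = 12 - 4*y; vanishes at y ∈ {3}. (2, 3): f_x = -60 ≠ 0.
  x = 3: f_y(3, y) = 18 - 6*y; vanishes at y ∈ {3}. (3, 3): f_x = -104 ≠ 0.
  x = 4: f_y(4, y) = 24 - 8*y; vanishes at y ∈ {3}. (4, 3): f_x = -160 ≠ 0.
Only singular point on the grid: (-1, 3).
Classify: substitute x = -1 + u, y = 3 + v and expand: f = -2*u**3 - u**2 - u*v**2 + v**2.
No constant or linear terms (consistent with a singular point). Quadratic part: -u**2 + v**2. Cubic part: -2*u**3 - u*v**2.
The quadratic part v**2 - u**2 = (v − u)(v + u) splits into two distinct linear factors, so there are two distinct tangent lines y − 3 = ±(x − -1) — this is a node (ordinary double point).
Classification: node.


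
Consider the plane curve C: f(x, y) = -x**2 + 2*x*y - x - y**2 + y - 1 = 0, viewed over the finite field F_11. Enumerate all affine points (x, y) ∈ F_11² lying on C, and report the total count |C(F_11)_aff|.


Affine F_11-points: ∅; count = 0.

For each of the 121 pairs (x, y) ∈ F_11², evaluate f(x, y) mod 11. Record the zeros.
  x = 0: [0↦10, 1↦10, 2↦8, 3↦4, 4↦9, 5↦1, 6↦2, 7↦1, 8↦9, 9↦4, 10↦8]  zeros at y ∈ ∅
  x = 1: [0↦8, 1↦10, 2↦10, 3↦8, 4↦4, 5↦9, 6↦1, 7↦2, 8↦1, 9↦9, 10↦4]  zeros at y ∈ ∅
  x = 2: [0↦4, 1↦8, 2↦10, 3↦10, 4↦8, 5↦4, 6↦9, 7↦1, 8↦2, 9↦1, 10↦9]  zeros at y ∈ ∅
  x = 3: [0↦9, 1↦4, 2↦8, 3↦10, 4↦10, 5↦8, 6↦4, 7↦9, 8↦1, 9↦2, 10↦1]  zeros at y ∈ ∅
  x = 4: [0↦1, 1↦9, 2↦4, 3↦8, 4↦10, 5↦10, 6↦8, 7↦4, 8↦9, 9↦1, 10↦2]  zeros at y ∈ ∅
  x = 5: [0↦2, 1↦1, 2↦9, 3↦4, 4↦8, 5↦10, 6↦10, 7↦8, 8↦4, 9↦9, 10↦1]  zeros at y ∈ ∅
  x = 6: [0↦1, 1↦2, 2↦1, 3↦9, 4↦4, 5↦8, 6↦10, 7↦10, 8↦8, 9↦4, 10↦9]  zeros at y ∈ ∅
  x = 7: [0↦9, 1↦1, 2↦2, 3↦1, 4↦9, 5↦4, 6↦8, 7↦10, 8↦10, 9↦8, 10↦4]  zeros at y ∈ ∅
  x = 8: [0↦4, 1↦9, 2↦1, 3↦2, 4↦1, 5↦9, 6↦4, 7↦8, 8↦10, 9↦10, 10↦8]  zeros at y ∈ ∅
  x = 9: [0↦8, 1↦4, 2↦9, 3↦1, 4↦2, 5↦1, 6↦9, 7↦4, 8↦8, 9↦10, 10↦10]  zeros at y ∈ ∅
  x = 10: [0↦10, 1↦8, 2↦4, 3↦9, 4↦1, 5↦2, 6↦1, 7↦9, 8↦4, 9↦8, 10↦10]  zeros at y ∈ ∅
Collecting zeros: affine points = ∅.
Total count |C(F_11)_aff| = 0.


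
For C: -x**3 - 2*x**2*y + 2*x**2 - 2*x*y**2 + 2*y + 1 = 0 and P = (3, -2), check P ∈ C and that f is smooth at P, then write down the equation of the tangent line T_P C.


Tangent line at P: x + 8*y + 13 = 0.

Step 1: f(3, -2) = 0, so P lies on C.
Step 2: partial derivatives
  f_x(x, y) = -3*x**2 - 4*x*y + 4*x - 2*y**2, f_y(x, y) = -2*x**2 - 4*x*y + 2.
  f_x(P) = 1, f_y(P) = 8 (gradient nonzero, so P is smooth).
Step 3: tangent line at P: 1·(x − 3) + 8·(y − -2) = 0.
Expanding: x + 8*y + 13 = 0.


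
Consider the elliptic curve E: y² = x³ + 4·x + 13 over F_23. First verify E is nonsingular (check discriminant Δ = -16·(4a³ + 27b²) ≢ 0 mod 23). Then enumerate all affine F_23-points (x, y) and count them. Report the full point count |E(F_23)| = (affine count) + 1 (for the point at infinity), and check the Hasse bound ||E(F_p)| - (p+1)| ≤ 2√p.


Affine points = {(0, 6), (0, 17), (1, 8), (1, 15), (2, 11), (2, 12), (3, 11), (3, 12), (4, 1), (4, 22), (6, 0), (7, 4), (7, 19), (10, 8), (10, 15), (11, 10), (11, 13), (12, 8), (12, 15), (13, 10), (13, 13), (17, 7), (17, 16), (18, 11), (18, 12), (19, 5), (19, 18), (22, 10), (22, 13)}; affine count = 29; |E(F_23)| = 30.

Discriminant check: Δ ∝ 4a³ + 27b² = 4·4³ + 27·13² = 4·64 + 27·169 ≡ 12 (mod 23). Nonzero ⇒ E is nonsingular.
For each x ∈ F_23, compute rhs = x³ + 4·x + 13 mod 23, then count y ∈ F_23 with y² ≡ rhs.
  x = 0: rhs = 13, matching y values: 6, 17 (2 points).
  x = 1: rhs = 18, matching y values: 8, 15 (2 points).
  x = 2: rhs = 6, matching y values: 11, 12 (2 points).
  x = 3: rhs = 6, matching y values: 11, 12 (2 points).
  x = 4: rhs = 1, matching y values: 1, 22 (2 points).
  x = 5: rhs = 20, matching y values: none (0 points).
  x = 6: rhs = 0, matching y values: 0 (1 points).
  x = 7: rhs = 16, matching y values: 4, 19 (2 points).
  x = 8: rhs = 5, matching y values: none (0 points).
  x = 9: rhs = 19, matching y values: none (0 points).
  x = 10: rhs = 18, matching y values: 8, 15 (2 points).
  x = 11: rhs = 8, matching y values: 10, 13 (2 points).
  x = 12: rhs = 18, matching y values: 8, 15 (2 points).
  x = 13: rhs = 8, matching y values: 10, 13 (2 points).
  x = 14: rhs = 7, matching y values: none (0 points).
  x = 15: rhs = 21, matching y values: none (0 points).
  x = 16: rhs = 10, matching y values: none (0 points).
  x = 17: rhs = 3, matching y values: 7, 16 (2 points).
  x = 18: rhs = 6, matching y values: 11, 12 (2 points).
  x = 19: rhs = 2, matching y values: 5, 18 (2 points).
  x = 20: rhs = 20, matching y values: none (0 points).
  x = 21: rhs = 20, matching y values: none (0 points).
  x = 22: rhs = 8, matching y values: 10, 13 (2 points).
Total affine count: 29.
Full point count |E(F_23)| = 29 + 1 = 30.
Hasse bound: |30 − (23+1)| = |6| = 6 ≤ 2√23 ≈ 9.5917 ✓.


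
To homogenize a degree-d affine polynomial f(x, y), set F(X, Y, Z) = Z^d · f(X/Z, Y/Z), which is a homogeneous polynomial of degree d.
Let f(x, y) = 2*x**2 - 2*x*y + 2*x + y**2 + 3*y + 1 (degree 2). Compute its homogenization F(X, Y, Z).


F(X, Y, Z) = 2*X**2 - 2*X*Y + 2*X*Z + Y**2 + 3*Y*Z + Z**2

deg(f) = 2.
Substitute x = X/Z, y = Y/Z into f, then multiply by Z^2.
  monomial 2·x^2·y^0 ↦ 2·X^2·Y^0·Z^0.
  monomial -2·x^1·y^1 ↦ -2·X^1·Y^1·Z^0.
  monomial 2·x^1·y^0 ↦ 2·X^1·Y^0·Z^1.
  monomial 1·x^0·y^2 ↦ 1·X^0·Y^2·Z^0.
  monomial 3·x^0·y^1 ↦ 3·X^0·Y^1·Z^1.
  monomial 1·x^0·y^0 ↦ 1·X^0·Y^0·Z^2.
Collecting: F(X, Y, Z) = 2*X**2 - 2*X*Y + 2*X*Z + Y**2 + 3*Y*Z + Z**2.


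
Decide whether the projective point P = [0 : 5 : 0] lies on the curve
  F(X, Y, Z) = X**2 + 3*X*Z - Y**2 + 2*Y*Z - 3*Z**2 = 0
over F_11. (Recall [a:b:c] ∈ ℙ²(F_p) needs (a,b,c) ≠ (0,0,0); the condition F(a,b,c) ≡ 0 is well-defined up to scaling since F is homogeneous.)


F(0,5,0) ≡ 8 (mod 11); P is NOT on the curve.

Evaluate F(0, 5, 0) term-by-term (mod 11).
  X**2 ↦ 1·0·1·1 = 0
  3*X*Z ↦ 3·0·1·0 = 0
  -Y**2 ↦ -1·1·25·1 = -25
  2*Y*Z ↦ 2·1·5·0 = 0
  -3*Z**2 ↦ -3·1·1·0 = 0
Sum: F(0, 5, 0) = (0) + (0) + (-25) + (0) + (0) = -25.
Reducing mod 11: -25 ≡ 8 (mod 11).
Since F(a, b, c) ≡ 8 ≠ 0 (mod 11), P does NOT lie on the curve.


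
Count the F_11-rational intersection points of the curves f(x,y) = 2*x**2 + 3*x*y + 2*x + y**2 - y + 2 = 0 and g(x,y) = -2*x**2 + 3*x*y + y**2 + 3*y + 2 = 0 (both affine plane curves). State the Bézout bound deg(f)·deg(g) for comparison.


Common zeros: ∅; count = 0; Bézout bound = 4.

deg(f) = 2, deg(g) = 2, so Bézout bound = 4.
Scan x ∈ F_11. For each x, list the y ∈ F_11 with f(x, y) ≡ 0 and those with g(x, y) ≡ 0 (mod 11); the common zeros in that column are the intersection.
  x = 0: f ≡ 0 at y ∈ {5, 7}; g ≡ 0 at y ∈ {9, 10}; common: ∅.
  x = 1: f ≡ 0 at y ∈ ∅; g ≡ 0 at y ∈ {0, 5}; common: ∅.
  x = 2: f ≡ 0 at y ∈ ∅; g ≡ 0 at y ∈ ∅; common: ∅.
  x = 3: f ≡ 0 at y ∈ {6, 8}; g ≡ 0 at y ∈ ∅; common: ∅.
  x = 4: f ≡ 0 at y ∈ ∅; g ≡ 0 at y ∈ {8, 10}; common: ∅.
  x = 5: f ≡ 0 at y ∈ {1, 7}; g ≡ 0 at y ∈ ∅; common: ∅.
  x = 6: f ≡ 0 at y ∈ {8}; g ≡ 0 at y ∈ ∅; common: ∅.
  x = 7: f ≡ 0 at y ∈ ∅; g ≡ 0 at y ∈ {2, 7}; common: ∅.
  x = 8: f ≡ 0 at y ∈ {5}; g ≡ 0 at y ∈ {8, 9}; common: ∅.
  x = 9: f ≡ 0 at y ∈ {1, 6}; g ≡ 0 at y ∈ {7}; common: ∅.
  x = 10: f ≡ 0 at y ∈ ∅; g ≡ 0 at y ∈ {0}; common: ∅.
Collecting: common zeros = ∅, so the count is 0.
Comparison with the Bézout bound: 0 ≤ 4 = deg(f)·deg(g), as expected for curves with no common component (the affine F_11-count falls short of the bound because intersections may lie at infinity, over extension fields, or carry multiplicity).


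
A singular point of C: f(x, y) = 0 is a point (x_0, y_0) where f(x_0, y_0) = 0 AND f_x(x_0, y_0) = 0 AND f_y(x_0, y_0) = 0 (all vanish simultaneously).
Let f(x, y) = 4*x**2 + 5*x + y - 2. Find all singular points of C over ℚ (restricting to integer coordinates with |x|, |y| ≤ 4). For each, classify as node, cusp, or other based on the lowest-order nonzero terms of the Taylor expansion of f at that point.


No singular points in the scanned grid; C is smooth there.

Compute partial derivatives:
  f_x = 8*x + 5.
  f_y = 1.
f_y = 1 is a nonzero constant, so f_y never vanishes: no point (x, y) can satisfy f = f_x = f_y = 0. In particular no (x, y) ∈ {−4, ..., 4}² is singular; the curve is smooth.


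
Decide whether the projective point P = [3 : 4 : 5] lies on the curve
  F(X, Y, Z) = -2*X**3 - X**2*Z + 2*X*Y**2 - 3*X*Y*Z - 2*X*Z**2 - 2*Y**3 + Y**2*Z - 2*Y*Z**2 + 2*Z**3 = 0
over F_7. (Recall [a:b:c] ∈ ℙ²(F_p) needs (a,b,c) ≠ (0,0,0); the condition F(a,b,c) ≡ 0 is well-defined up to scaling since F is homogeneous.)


F(3,4,5) ≡ 5 (mod 7); P is NOT on the curve.

Evaluate F(3, 4, 5) term-by-term (mod 7).
  -2*X**3 ↦ -2·27·1·1 = -54
  -X**2*Z ↦ -1·9·1·5 = -45
  2*X*Y**2 ↦ 2·3·16·1 = 96
  -3*X*Y*Z ↦ -3·3·4·5 = -180
  -2*X*Z**2 ↦ -2·3·1·25 = -150
  -2*Y**3 ↦ -2·1·64·1 = -128
  Y**2*Z ↦ 1·1·16·5 = 80
  -2*Y*Z**2 ↦ -2·1·4·25 = -200
  2*Z**3 ↦ 2·1·1·125 = 250
Sum: F(3, 4, 5) = (-54) + (-45) + (96) + (-180) + (-150) + (-128) + (80) + (-200) + (250) = -331.
Reducing mod 7: -331 ≡ 5 (mod 7).
Since F(a, b, c) ≡ 5 ≠ 0 (mod 7), P does NOT lie on the curve.


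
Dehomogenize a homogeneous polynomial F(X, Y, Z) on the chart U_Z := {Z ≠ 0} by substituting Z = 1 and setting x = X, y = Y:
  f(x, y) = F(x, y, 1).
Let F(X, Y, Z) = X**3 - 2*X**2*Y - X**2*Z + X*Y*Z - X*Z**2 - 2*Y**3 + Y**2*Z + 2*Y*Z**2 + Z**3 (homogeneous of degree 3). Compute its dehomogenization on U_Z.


f(x, y) = x**3 - 2*x**2*y - x**2 + x*y - x - 2*y**3 + y**2 + 2*y + 1

On U_Z we set Z = 1. Each monomial c·X^i·Y^j·Z^k in F becomes c·x^i·y^j·1^k = c·x^i·y^j.
Substituting Z = 1: F(X, Y, 1) = x**3 - 2*x**2*y - x**2 + x*y - x - 2*y**3 + y**2 + 2*y + 1.
Note: deg(f) ≤ deg(F) = 3; strict inequality happens when F is divisible by Z (lost terms).


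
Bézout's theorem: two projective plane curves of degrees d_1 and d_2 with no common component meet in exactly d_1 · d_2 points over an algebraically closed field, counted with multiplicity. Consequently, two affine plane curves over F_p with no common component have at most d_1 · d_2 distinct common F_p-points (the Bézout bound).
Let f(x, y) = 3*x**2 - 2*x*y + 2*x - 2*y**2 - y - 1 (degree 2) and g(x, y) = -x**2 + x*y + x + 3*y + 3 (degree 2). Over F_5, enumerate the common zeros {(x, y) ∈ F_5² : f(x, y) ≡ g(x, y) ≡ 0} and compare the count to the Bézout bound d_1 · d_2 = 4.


Common zeros: ∅; count = 0; Bézout bound = 4.

deg(f) = 2, deg(g) = 2, so Bézout bound = 4.
Scan x ∈ F_5. For each x, list the y ∈ F_5 with f(x, y) ≡ 0 and those with g(x, y) ≡ 0 (mod 5); the common zeros in that column are the intersection.
  x = 0: f ≡ 0 at y ∈ ∅; g ≡ 0 at y ∈ {4}; common: ∅.
  x = 1: f ≡ 0 at y ∈ {2, 4}; g ≡ 0 at y ∈ {3}; common: ∅.
  x = 2: f ≡ 0 at y ∈ {0}; g ≡ 0 at y ∈ ∅; common: ∅.
  x = 3: f ≡ 0 at y ∈ {2}; g ≡ 0 at y ∈ {3}; common: ∅.
  x = 4: f ≡ 0 at y ∈ {0, 3}; g ≡ 0 at y ∈ {2}; common: ∅.
Collecting: common zeros = ∅, so the count is 0.
Comparison with the Bézout bound: 0 ≤ 4 = deg(f)·deg(g), as expected for curves with no common component (the affine F_5-count falls short of the bound because intersections may lie at infinity, over extension fields, or carry multiplicity).


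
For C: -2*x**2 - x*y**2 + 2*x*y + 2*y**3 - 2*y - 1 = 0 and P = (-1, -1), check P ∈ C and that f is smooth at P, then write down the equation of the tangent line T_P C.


Tangent line at P: x + 1 = 0.

Step 1: f(-1, -1) = 0, so P lies on C.
Step 2: partial derivatives
  f_x(x, y) = -4*x - y**2 + 2*y, f_y(x, y) = -2*x*y + 2*x + 6*y**2 - 2.
  f_x(P) = 1, f_y(P) = 0 (gradient nonzero, so P is smooth).
Step 3: tangent line at P: 1·(x − -1) + 0·(y − -1) = 0.
Expanding: x + 1 = 0.


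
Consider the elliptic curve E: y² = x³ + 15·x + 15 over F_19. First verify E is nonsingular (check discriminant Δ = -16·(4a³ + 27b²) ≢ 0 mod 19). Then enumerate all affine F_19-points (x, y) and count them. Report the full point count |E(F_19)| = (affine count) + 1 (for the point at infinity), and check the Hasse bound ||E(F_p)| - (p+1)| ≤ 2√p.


Affine points = {(3, 7), (3, 12), (4, 5), (4, 14), (5, 5), (5, 14), (6, 6), (6, 13), (7, 8), (7, 11), (8, 1), (8, 18), (9, 9), (9, 10), (10, 5), (10, 14), (12, 2), (12, 17), (14, 9), (14, 10), (15, 9), (15, 10), (16, 0)}; affine count = 23; |E(F_19)| = 24.

Discriminant check: Δ ∝ 4a³ + 27b² = 4·15³ + 27·15² = 4·3375 + 27·225 ≡ 5 (mod 19). Nonzero ⇒ E is nonsingular.
For each x ∈ F_19, compute rhs = x³ + 15·x + 15 mod 19, then count y ∈ F_19 with y² ≡ rhs.
  x = 0: rhs = 15, matching y values: none (0 points).
  x = 1: rhs = 12, matching y values: none (0 points).
  x = 2: rhs = 15, matching y values: none (0 points).
  x = 3: rhs = 11, matching y values: 7, 12 (2 points).
  x = 4: rhs = 6, matching y values: 5, 14 (2 points).
  x = 5: rhs = 6, matching y values: 5, 14 (2 points).
  x = 6: rhs = 17, matching y values: 6, 13 (2 points).
  x = 7: rhs = 7, matching y values: 8, 11 (2 points).
  x = 8: rhs = 1, matching y values: 1, 18 (2 points).
  x = 9: rhs = 5, matching y values: 9, 10 (2 points).
  x = 10: rhs = 6, matching y values: 5, 14 (2 points).
  x = 11: rhs = 10, matching y values: none (0 points).
  x = 12: rhs = 4, matching y values: 2, 17 (2 points).
  x = 13: rhs = 13, matching y values: none (0 points).
  x = 14: rhs = 5, matching y values: 9, 10 (2 points).
  x = 15: rhs = 5, matching y values: 9, 10 (2 points).
  x = 16: rhs = 0, matching y values: 0 (1 points).
  x = 17: rhs = 15, matching y values: none (0 points).
  x = 18: rhs = 18, matching y values: none (0 points).
Total affine count: 23.
Full point count |E(F_19)| = 23 + 1 = 24.
Hasse bound: |24 − (19+1)| = |4| = 4 ≤ 2√19 ≈ 8.7178 ✓.


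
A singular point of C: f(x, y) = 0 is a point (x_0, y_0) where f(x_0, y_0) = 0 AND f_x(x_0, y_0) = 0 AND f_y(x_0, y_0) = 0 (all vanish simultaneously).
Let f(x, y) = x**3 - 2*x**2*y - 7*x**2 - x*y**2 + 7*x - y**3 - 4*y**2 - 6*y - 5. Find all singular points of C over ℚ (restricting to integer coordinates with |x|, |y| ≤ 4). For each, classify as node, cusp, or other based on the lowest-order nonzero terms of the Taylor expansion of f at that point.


Singular points: {(1, -2)}; classification: cusp.

Compute partial derivatives:
  f_x = 3*x**2 - 4*x*y - 14*x - y**2 + 7.
  f_y = -2*x**2 - 2*x*y - 3*y**2 - 8*y - 6.
Scan x_0 ∈ {−4, ..., 4}. For each x_0, f_y(x_0, y) is a polynomial in y; find its integer roots y ∈ {−4, ..., 4}, then test f_x and f at those candidates.
  x = -4: f_y(-4, y) = -3*y**2 - 38; no integer root y with |y| ≤ 4.
  x = -3: f_y(-3, y) = -3*y**2 - 2*y - 24; no integer root y with |y| ≤ 4.
  x = -2: f_y(-2, y) = -3*y**2 - 4*y - 14; no integer root y with |y| ≤ 4.
  x = -1: f_y(-1, y) = -3*y**2 - 6*y - 8; no integer root y with |y| ≤ 4.
  x = 0: f_y(0, y) = -3*y**2 - 8*y - 6; no integer root y with |y| ≤ 4.
  x = 1: f_y(1, y) = -3*y**2 - 10*y - 8; vanishes at y ∈ {-2}. (1, -2): f_x = 0, f = 0 — SINGULAR.
  x = 2: f_y(2, y) = -3*y**2 - 12*y - 14; no integer root y with |y| ≤ 4.
  x = 3: f_y(3, y) = -3*y**2 - 14*y - 24; no integer root y with |y| ≤ 4.
  x = 4: f_y(4, y) = -3*y**2 - 16*y - 38; no integer root y with |y| ≤ 4.
Only singular point on the grid: (1, -2).
Classify: substitute x = 1 + u, y = -2 + v and expand: f = u**3 - 2*u**2*v - u*v**2 - v**3 + v**2.
No constant or linear terms (consistent with a singular point). Quadratic part: v**2. Cubic part: u**3 - 2*u**2*v - u*v**2 - v**3.
The quadratic part v**2 is a perfect square, so there is a single (double) tangent line v = 0, i.e. y = -2. Restricting the cubic part to that line (v = 0) leaves u**3 ≠ 0, so f is not divisible by v and the branch is v² ≈ -u**3 to lowest order — this is a cusp.
Classification: cusp.


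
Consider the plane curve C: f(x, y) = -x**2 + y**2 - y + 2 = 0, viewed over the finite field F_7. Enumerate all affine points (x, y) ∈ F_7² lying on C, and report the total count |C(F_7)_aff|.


Affine F_7-points: {(0, 4), (1, 3), (1, 5), (2, 2), (2, 6), (3, 0), (3, 1), (4, 0), (4, 1), (5, 2), (5, 6), (6, 3), (6, 5)}; count = 13.

For each of the 49 pairs (x, y) ∈ F_7², evaluate f(x, y) mod 7. Record the zeros.
  x = 0: [0↦2, 1↦2, 2↦4, 3↦1, 4↦0, 5↦1, 6↦4]  zeros at y ∈ {4}
  x = 1: [0↦1, 1↦1, 2↦3, 3↦0, 4↦6, 5↦0, 6↦3]  zeros at y ∈ {3, 5}
  x = 2: [0↦5, 1↦5, 2↦0, 3↦4, 4↦3, 5↦4, 6↦0]  zeros at y ∈ {2, 6}
  x = 3: [0↦0, 1↦0, 2↦2, 3↦6, 4↦5, 5↦6, 6↦2]  zeros at y ∈ {0, 1}
  x = 4: [0↦0, 1↦0, 2↦2, 3↦6, 4↦5, 5↦6, 6↦2]  zeros at y ∈ {0, 1}
  x = 5: [0↦5, 1↦5, 2↦0, 3↦4, 4↦3, 5↦4, 6↦0]  zeros at y ∈ {2, 6}
  x = 6: [0↦1, 1↦1, 2↦3, 3↦0, 4↦6, 5↦0, 6↦3]  zeros at y ∈ {3, 5}
Collecting zeros: affine points = {(0, 4), (1, 3), (1, 5), (2, 2), (2, 6), (3, 0), (3, 1), (4, 0), (4, 1), (5, 2), (5, 6), (6, 3), (6, 5)}.
Total count |C(F_7)_aff| = 13.


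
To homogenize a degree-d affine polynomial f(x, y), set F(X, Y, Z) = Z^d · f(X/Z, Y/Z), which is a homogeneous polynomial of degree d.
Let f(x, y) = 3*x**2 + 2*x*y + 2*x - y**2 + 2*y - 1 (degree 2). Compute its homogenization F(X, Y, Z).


F(X, Y, Z) = 3*X**2 + 2*X*Y + 2*X*Z - Y**2 + 2*Y*Z - Z**2

deg(f) = 2.
Substitute x = X/Z, y = Y/Z into f, then multiply by Z^2.
  monomial 3·x^2·y^0 ↦ 3·X^2·Y^0·Z^0.
  monomial 2·x^1·y^1 ↦ 2·X^1·Y^1·Z^0.
  monomial 2·x^1·y^0 ↦ 2·X^1·Y^0·Z^1.
  monomial -1·x^0·y^2 ↦ -1·X^0·Y^2·Z^0.
  monomial 2·x^0·y^1 ↦ 2·X^0·Y^1·Z^1.
  monomial -1·x^0·y^0 ↦ -1·X^0·Y^0·Z^2.
Collecting: F(X, Y, Z) = 3*X**2 + 2*X*Y + 2*X*Z - Y**2 + 2*Y*Z - Z**2.


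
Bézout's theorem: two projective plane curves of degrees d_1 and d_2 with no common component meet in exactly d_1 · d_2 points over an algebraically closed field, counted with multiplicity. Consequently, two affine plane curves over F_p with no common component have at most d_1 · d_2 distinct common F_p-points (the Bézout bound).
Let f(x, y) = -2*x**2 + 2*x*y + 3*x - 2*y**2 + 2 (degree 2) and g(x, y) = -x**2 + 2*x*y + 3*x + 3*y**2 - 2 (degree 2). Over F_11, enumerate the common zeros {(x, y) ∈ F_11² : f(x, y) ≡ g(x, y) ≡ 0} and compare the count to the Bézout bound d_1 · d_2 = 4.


Common zeros: {(2, 0)}; count = 1; Bézout bound = 4.

deg(f) = 2, deg(g) = 2, so Bézout bound = 4.
Scan x ∈ F_11. For each x, list the y ∈ F_11 with f(x, y) ≡ 0 and those with g(x, y) ≡ 0 (mod 11); the common zeros in that column are the intersection.
  x = 0: f ≡ 0 at y ∈ {1, 10}; g ≡ 0 at y ∈ ∅; common: ∅.
  x = 1: f ≡ 0 at y ∈ ∅; g ≡ 0 at y ∈ {0, 3}; common: ∅.
  x = 2: f ≡ 0 at y ∈ {0, 2}; g ≡ 0 at y ∈ {0, 6}; common: {0}.
  x = 3: f ≡ 0 at y ∈ ∅; g ≡ 0 at y ∈ {2, 7}; common: ∅.
  x = 4: f ≡ 0 at y ∈ ∅; g ≡ 0 at y ∈ {2, 10}; common: ∅.
  x = 5: f ≡ 0 at y ∈ {0, 5}; g ≡ 0 at y ∈ ∅; common: ∅.
  x = 6: f ≡ 0 at y ∈ {7, 10}; g ≡ 0 at y ∈ ∅; common: ∅.
  x = 7: f ≡ 0 at y ∈ {2, 5}; g ≡ 0 at y ∈ ∅; common: ∅.
  x = 8: f ≡ 0 at y ∈ {1, 7}; g ≡ 0 at y ∈ {3, 10}; common: ∅.
  x = 9: f ≡ 0 at y ∈ ∅; g ≡ 0 at y ∈ ∅; common: ∅.
  x = 10: f ≡ 0 at y ∈ ∅; g ≡ 0 at y ∈ ∅; common: ∅.
Collecting: common zeros = {(2, 0)}, so the count is 1.
Comparison with the Bézout bound: 1 ≤ 4 = deg(f)·deg(g), as expected for curves with no common component (the affine F_11-count falls short of the bound because intersections may lie at infinity, over extension fields, or carry multiplicity).


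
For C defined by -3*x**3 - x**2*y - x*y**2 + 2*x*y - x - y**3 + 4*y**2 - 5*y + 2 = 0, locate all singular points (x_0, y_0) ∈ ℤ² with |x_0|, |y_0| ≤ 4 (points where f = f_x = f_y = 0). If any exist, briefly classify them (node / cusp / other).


Singular points: {(0, 1)}; classification: node.

Compute partial derivatives:
  f_x = -9*x**2 - 2*x*y - y**2 + 2*y - 1.
  f_y = -x**2 - 2*x*y + 2*x - 3*y**2 + 8*y - 5.
Scan x_0 ∈ {−4, ..., 4}. For each x_0, f_y(x_0, y) is a polynomial in y; find its integer roots y ∈ {−4, ..., 4}, then test f_x and f at those candidates.
  x = -4: f_y(-4, y) = -3*y**2 + 16*y - 29; no integer root y with |y| ≤ 4.
  x = -3: f_y(-3, y) = -3*y**2 + 14*y - 20; no integer root y with |y| ≤ 4.
  x = -2: f_y(-2, y) = -3*y**2 + 12*y - 13; no integer root y with |y| ≤ 4.
  x = -1: f_y(-1, y) = -3*y**2 + 10*y - 8; vanishes at y ∈ {2}. (-1, 2): f_x = -6 ≠ 0.
  x = 0: f_y(0, y) = -3*y**2 + 8*y - 5; vanishes at y ∈ {1}. (0, 1): f_x = 0, f = 0 — SINGULAR.
  x = 1: f_y(1, y) = -3*y**2 + 6*y - 4; no integer root y with |y| ≤ 4.
  x = 2: f_y(2, y) = -3*y**2 + 4*y - 5; no integer root y with |y| ≤ 4.
  x = 3: f_y(3, y) = -3*y**2 + 2*y - 8; no integer root y with |y| ≤ 4.
  x = 4: f_y(4, y) = -3*y**2 - 13; no integer root y with |y| ≤ 4.
Only singular point on the grid: (0, 1).
Classify: substitute x = 0 + u, y = 1 + v and expand: f = -3*u**3 - u**2*v - u**2 - u*v**2 - v**3 + v**2.
No constant or linear terms (consistent with a singular point). Quadratic part: -u**2 + v**2. Cubic part: -3*u**3 - u**2*v - u*v**2 - v**3.
The quadratic part v**2 - u**2 = (v − u)(v + u) splits into two distinct linear factors, so there are two distinct tangent lines y − 1 = ±(x − 0) — this is a node (ordinary double point).
Classification: node.
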